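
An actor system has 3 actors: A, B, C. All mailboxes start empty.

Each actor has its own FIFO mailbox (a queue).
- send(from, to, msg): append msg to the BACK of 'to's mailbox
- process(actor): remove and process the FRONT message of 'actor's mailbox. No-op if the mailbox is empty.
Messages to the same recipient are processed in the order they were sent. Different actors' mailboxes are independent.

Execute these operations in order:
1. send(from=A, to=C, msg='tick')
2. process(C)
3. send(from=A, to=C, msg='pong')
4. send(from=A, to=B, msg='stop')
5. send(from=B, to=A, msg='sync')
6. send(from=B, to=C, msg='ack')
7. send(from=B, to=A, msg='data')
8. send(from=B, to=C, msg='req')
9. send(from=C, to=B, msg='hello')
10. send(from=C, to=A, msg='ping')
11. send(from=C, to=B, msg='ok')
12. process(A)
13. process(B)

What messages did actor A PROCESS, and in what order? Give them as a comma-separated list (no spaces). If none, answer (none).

Answer: sync

Derivation:
After 1 (send(from=A, to=C, msg='tick')): A:[] B:[] C:[tick]
After 2 (process(C)): A:[] B:[] C:[]
After 3 (send(from=A, to=C, msg='pong')): A:[] B:[] C:[pong]
After 4 (send(from=A, to=B, msg='stop')): A:[] B:[stop] C:[pong]
After 5 (send(from=B, to=A, msg='sync')): A:[sync] B:[stop] C:[pong]
After 6 (send(from=B, to=C, msg='ack')): A:[sync] B:[stop] C:[pong,ack]
After 7 (send(from=B, to=A, msg='data')): A:[sync,data] B:[stop] C:[pong,ack]
After 8 (send(from=B, to=C, msg='req')): A:[sync,data] B:[stop] C:[pong,ack,req]
After 9 (send(from=C, to=B, msg='hello')): A:[sync,data] B:[stop,hello] C:[pong,ack,req]
After 10 (send(from=C, to=A, msg='ping')): A:[sync,data,ping] B:[stop,hello] C:[pong,ack,req]
After 11 (send(from=C, to=B, msg='ok')): A:[sync,data,ping] B:[stop,hello,ok] C:[pong,ack,req]
After 12 (process(A)): A:[data,ping] B:[stop,hello,ok] C:[pong,ack,req]
After 13 (process(B)): A:[data,ping] B:[hello,ok] C:[pong,ack,req]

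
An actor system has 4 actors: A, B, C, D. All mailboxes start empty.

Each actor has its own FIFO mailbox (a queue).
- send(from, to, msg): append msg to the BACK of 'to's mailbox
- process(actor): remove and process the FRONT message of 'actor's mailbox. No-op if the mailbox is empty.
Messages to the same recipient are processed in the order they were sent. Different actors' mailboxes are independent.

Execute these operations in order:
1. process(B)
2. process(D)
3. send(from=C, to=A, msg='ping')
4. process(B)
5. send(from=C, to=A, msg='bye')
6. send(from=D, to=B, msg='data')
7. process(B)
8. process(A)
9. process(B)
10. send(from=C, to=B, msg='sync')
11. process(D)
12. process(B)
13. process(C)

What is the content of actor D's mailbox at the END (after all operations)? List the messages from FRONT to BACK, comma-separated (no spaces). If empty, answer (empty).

Answer: (empty)

Derivation:
After 1 (process(B)): A:[] B:[] C:[] D:[]
After 2 (process(D)): A:[] B:[] C:[] D:[]
After 3 (send(from=C, to=A, msg='ping')): A:[ping] B:[] C:[] D:[]
After 4 (process(B)): A:[ping] B:[] C:[] D:[]
After 5 (send(from=C, to=A, msg='bye')): A:[ping,bye] B:[] C:[] D:[]
After 6 (send(from=D, to=B, msg='data')): A:[ping,bye] B:[data] C:[] D:[]
After 7 (process(B)): A:[ping,bye] B:[] C:[] D:[]
After 8 (process(A)): A:[bye] B:[] C:[] D:[]
After 9 (process(B)): A:[bye] B:[] C:[] D:[]
After 10 (send(from=C, to=B, msg='sync')): A:[bye] B:[sync] C:[] D:[]
After 11 (process(D)): A:[bye] B:[sync] C:[] D:[]
After 12 (process(B)): A:[bye] B:[] C:[] D:[]
After 13 (process(C)): A:[bye] B:[] C:[] D:[]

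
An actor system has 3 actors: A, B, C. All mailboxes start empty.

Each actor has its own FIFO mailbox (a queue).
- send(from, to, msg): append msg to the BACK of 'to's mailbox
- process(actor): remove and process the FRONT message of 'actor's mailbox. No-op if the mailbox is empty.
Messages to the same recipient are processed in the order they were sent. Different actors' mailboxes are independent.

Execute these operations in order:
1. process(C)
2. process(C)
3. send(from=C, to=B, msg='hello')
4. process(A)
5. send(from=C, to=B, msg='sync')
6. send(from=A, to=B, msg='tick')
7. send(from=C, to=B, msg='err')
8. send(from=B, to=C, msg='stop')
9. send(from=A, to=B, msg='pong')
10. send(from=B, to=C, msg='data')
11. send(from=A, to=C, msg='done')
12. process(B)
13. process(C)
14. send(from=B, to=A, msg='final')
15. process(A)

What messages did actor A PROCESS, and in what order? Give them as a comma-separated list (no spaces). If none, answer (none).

Answer: final

Derivation:
After 1 (process(C)): A:[] B:[] C:[]
After 2 (process(C)): A:[] B:[] C:[]
After 3 (send(from=C, to=B, msg='hello')): A:[] B:[hello] C:[]
After 4 (process(A)): A:[] B:[hello] C:[]
After 5 (send(from=C, to=B, msg='sync')): A:[] B:[hello,sync] C:[]
After 6 (send(from=A, to=B, msg='tick')): A:[] B:[hello,sync,tick] C:[]
After 7 (send(from=C, to=B, msg='err')): A:[] B:[hello,sync,tick,err] C:[]
After 8 (send(from=B, to=C, msg='stop')): A:[] B:[hello,sync,tick,err] C:[stop]
After 9 (send(from=A, to=B, msg='pong')): A:[] B:[hello,sync,tick,err,pong] C:[stop]
After 10 (send(from=B, to=C, msg='data')): A:[] B:[hello,sync,tick,err,pong] C:[stop,data]
After 11 (send(from=A, to=C, msg='done')): A:[] B:[hello,sync,tick,err,pong] C:[stop,data,done]
After 12 (process(B)): A:[] B:[sync,tick,err,pong] C:[stop,data,done]
After 13 (process(C)): A:[] B:[sync,tick,err,pong] C:[data,done]
After 14 (send(from=B, to=A, msg='final')): A:[final] B:[sync,tick,err,pong] C:[data,done]
After 15 (process(A)): A:[] B:[sync,tick,err,pong] C:[data,done]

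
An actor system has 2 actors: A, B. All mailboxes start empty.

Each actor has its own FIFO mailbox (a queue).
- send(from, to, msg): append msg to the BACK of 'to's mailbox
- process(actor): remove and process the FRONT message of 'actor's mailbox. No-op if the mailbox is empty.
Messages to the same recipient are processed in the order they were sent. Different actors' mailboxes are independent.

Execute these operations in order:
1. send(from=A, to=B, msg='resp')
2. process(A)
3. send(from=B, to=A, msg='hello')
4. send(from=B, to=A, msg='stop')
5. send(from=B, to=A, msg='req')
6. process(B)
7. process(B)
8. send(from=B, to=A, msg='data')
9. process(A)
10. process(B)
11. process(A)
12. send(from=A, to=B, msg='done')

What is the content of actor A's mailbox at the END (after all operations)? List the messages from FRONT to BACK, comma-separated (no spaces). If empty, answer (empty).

Answer: req,data

Derivation:
After 1 (send(from=A, to=B, msg='resp')): A:[] B:[resp]
After 2 (process(A)): A:[] B:[resp]
After 3 (send(from=B, to=A, msg='hello')): A:[hello] B:[resp]
After 4 (send(from=B, to=A, msg='stop')): A:[hello,stop] B:[resp]
After 5 (send(from=B, to=A, msg='req')): A:[hello,stop,req] B:[resp]
After 6 (process(B)): A:[hello,stop,req] B:[]
After 7 (process(B)): A:[hello,stop,req] B:[]
After 8 (send(from=B, to=A, msg='data')): A:[hello,stop,req,data] B:[]
After 9 (process(A)): A:[stop,req,data] B:[]
After 10 (process(B)): A:[stop,req,data] B:[]
After 11 (process(A)): A:[req,data] B:[]
After 12 (send(from=A, to=B, msg='done')): A:[req,data] B:[done]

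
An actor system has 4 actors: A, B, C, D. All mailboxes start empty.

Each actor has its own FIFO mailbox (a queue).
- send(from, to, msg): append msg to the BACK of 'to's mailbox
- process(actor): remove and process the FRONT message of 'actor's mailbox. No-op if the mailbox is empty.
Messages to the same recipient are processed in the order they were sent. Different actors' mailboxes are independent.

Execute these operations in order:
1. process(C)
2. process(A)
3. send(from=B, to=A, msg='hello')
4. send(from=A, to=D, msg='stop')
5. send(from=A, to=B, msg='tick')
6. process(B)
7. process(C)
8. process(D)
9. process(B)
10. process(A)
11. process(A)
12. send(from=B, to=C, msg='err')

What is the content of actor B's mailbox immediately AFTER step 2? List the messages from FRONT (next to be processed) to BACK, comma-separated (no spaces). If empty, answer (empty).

After 1 (process(C)): A:[] B:[] C:[] D:[]
After 2 (process(A)): A:[] B:[] C:[] D:[]

(empty)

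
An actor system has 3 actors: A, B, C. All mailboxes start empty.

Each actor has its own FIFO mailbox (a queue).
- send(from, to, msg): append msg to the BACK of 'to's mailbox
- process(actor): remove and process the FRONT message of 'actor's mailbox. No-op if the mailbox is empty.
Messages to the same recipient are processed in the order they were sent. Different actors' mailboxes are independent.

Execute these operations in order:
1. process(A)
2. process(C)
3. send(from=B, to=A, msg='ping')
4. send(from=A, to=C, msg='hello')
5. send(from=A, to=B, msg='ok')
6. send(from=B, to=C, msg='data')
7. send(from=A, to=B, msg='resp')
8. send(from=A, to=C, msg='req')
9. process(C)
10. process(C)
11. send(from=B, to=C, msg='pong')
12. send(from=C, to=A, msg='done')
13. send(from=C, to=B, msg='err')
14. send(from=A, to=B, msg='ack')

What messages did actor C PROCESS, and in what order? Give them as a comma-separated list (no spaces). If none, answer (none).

After 1 (process(A)): A:[] B:[] C:[]
After 2 (process(C)): A:[] B:[] C:[]
After 3 (send(from=B, to=A, msg='ping')): A:[ping] B:[] C:[]
After 4 (send(from=A, to=C, msg='hello')): A:[ping] B:[] C:[hello]
After 5 (send(from=A, to=B, msg='ok')): A:[ping] B:[ok] C:[hello]
After 6 (send(from=B, to=C, msg='data')): A:[ping] B:[ok] C:[hello,data]
After 7 (send(from=A, to=B, msg='resp')): A:[ping] B:[ok,resp] C:[hello,data]
After 8 (send(from=A, to=C, msg='req')): A:[ping] B:[ok,resp] C:[hello,data,req]
After 9 (process(C)): A:[ping] B:[ok,resp] C:[data,req]
After 10 (process(C)): A:[ping] B:[ok,resp] C:[req]
After 11 (send(from=B, to=C, msg='pong')): A:[ping] B:[ok,resp] C:[req,pong]
After 12 (send(from=C, to=A, msg='done')): A:[ping,done] B:[ok,resp] C:[req,pong]
After 13 (send(from=C, to=B, msg='err')): A:[ping,done] B:[ok,resp,err] C:[req,pong]
After 14 (send(from=A, to=B, msg='ack')): A:[ping,done] B:[ok,resp,err,ack] C:[req,pong]

Answer: hello,data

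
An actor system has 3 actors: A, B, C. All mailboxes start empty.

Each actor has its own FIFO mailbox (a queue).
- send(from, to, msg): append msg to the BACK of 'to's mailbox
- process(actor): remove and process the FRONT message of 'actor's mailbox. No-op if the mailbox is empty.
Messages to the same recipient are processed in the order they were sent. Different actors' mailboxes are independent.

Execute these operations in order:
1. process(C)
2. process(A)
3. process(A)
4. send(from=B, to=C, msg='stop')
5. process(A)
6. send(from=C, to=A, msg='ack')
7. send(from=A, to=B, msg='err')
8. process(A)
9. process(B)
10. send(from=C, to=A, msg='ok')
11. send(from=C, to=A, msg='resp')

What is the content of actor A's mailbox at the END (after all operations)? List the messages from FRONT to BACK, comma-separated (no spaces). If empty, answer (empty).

After 1 (process(C)): A:[] B:[] C:[]
After 2 (process(A)): A:[] B:[] C:[]
After 3 (process(A)): A:[] B:[] C:[]
After 4 (send(from=B, to=C, msg='stop')): A:[] B:[] C:[stop]
After 5 (process(A)): A:[] B:[] C:[stop]
After 6 (send(from=C, to=A, msg='ack')): A:[ack] B:[] C:[stop]
After 7 (send(from=A, to=B, msg='err')): A:[ack] B:[err] C:[stop]
After 8 (process(A)): A:[] B:[err] C:[stop]
After 9 (process(B)): A:[] B:[] C:[stop]
After 10 (send(from=C, to=A, msg='ok')): A:[ok] B:[] C:[stop]
After 11 (send(from=C, to=A, msg='resp')): A:[ok,resp] B:[] C:[stop]

Answer: ok,resp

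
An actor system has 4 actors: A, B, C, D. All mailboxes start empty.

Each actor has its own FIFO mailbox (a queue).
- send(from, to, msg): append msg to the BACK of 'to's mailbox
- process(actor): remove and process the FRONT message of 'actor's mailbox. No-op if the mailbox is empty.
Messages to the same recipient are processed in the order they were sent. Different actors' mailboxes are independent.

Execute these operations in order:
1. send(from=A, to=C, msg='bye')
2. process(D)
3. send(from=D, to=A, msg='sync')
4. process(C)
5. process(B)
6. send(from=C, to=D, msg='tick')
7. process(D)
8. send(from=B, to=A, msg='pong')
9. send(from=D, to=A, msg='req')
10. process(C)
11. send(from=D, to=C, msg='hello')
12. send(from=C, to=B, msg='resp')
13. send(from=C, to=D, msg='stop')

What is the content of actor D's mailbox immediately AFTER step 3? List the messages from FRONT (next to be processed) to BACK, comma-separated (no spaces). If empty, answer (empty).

After 1 (send(from=A, to=C, msg='bye')): A:[] B:[] C:[bye] D:[]
After 2 (process(D)): A:[] B:[] C:[bye] D:[]
After 3 (send(from=D, to=A, msg='sync')): A:[sync] B:[] C:[bye] D:[]

(empty)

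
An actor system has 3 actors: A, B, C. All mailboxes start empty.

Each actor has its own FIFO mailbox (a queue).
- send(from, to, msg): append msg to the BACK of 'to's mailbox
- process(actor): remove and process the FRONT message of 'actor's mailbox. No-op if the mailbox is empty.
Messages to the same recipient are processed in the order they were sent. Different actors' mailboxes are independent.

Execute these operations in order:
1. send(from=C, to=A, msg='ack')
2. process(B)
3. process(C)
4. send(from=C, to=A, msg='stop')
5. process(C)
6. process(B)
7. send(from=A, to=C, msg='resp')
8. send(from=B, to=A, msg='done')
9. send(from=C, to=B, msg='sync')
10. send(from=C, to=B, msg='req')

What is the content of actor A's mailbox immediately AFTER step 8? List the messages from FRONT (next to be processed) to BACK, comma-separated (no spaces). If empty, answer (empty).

After 1 (send(from=C, to=A, msg='ack')): A:[ack] B:[] C:[]
After 2 (process(B)): A:[ack] B:[] C:[]
After 3 (process(C)): A:[ack] B:[] C:[]
After 4 (send(from=C, to=A, msg='stop')): A:[ack,stop] B:[] C:[]
After 5 (process(C)): A:[ack,stop] B:[] C:[]
After 6 (process(B)): A:[ack,stop] B:[] C:[]
After 7 (send(from=A, to=C, msg='resp')): A:[ack,stop] B:[] C:[resp]
After 8 (send(from=B, to=A, msg='done')): A:[ack,stop,done] B:[] C:[resp]

ack,stop,done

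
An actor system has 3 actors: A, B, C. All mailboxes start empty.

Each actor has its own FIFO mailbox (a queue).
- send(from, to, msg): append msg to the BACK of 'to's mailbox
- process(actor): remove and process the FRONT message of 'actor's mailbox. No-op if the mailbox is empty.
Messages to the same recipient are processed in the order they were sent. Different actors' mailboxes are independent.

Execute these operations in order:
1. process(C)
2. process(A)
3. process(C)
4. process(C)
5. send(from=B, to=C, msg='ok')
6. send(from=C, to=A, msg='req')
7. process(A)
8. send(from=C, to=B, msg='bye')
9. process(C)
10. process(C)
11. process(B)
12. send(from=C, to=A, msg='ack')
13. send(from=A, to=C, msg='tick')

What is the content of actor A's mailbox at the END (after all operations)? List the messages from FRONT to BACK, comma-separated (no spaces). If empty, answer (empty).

After 1 (process(C)): A:[] B:[] C:[]
After 2 (process(A)): A:[] B:[] C:[]
After 3 (process(C)): A:[] B:[] C:[]
After 4 (process(C)): A:[] B:[] C:[]
After 5 (send(from=B, to=C, msg='ok')): A:[] B:[] C:[ok]
After 6 (send(from=C, to=A, msg='req')): A:[req] B:[] C:[ok]
After 7 (process(A)): A:[] B:[] C:[ok]
After 8 (send(from=C, to=B, msg='bye')): A:[] B:[bye] C:[ok]
After 9 (process(C)): A:[] B:[bye] C:[]
After 10 (process(C)): A:[] B:[bye] C:[]
After 11 (process(B)): A:[] B:[] C:[]
After 12 (send(from=C, to=A, msg='ack')): A:[ack] B:[] C:[]
After 13 (send(from=A, to=C, msg='tick')): A:[ack] B:[] C:[tick]

Answer: ack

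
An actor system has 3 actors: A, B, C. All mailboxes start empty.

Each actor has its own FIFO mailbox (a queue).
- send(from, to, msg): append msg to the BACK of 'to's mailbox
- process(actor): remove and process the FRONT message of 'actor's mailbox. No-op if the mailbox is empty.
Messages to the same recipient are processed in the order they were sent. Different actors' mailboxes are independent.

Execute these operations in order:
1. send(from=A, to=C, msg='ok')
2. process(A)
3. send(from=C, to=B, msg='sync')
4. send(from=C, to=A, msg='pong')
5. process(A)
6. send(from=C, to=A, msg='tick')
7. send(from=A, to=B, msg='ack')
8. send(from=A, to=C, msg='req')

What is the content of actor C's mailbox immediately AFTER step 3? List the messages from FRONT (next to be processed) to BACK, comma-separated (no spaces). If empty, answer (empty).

After 1 (send(from=A, to=C, msg='ok')): A:[] B:[] C:[ok]
After 2 (process(A)): A:[] B:[] C:[ok]
After 3 (send(from=C, to=B, msg='sync')): A:[] B:[sync] C:[ok]

ok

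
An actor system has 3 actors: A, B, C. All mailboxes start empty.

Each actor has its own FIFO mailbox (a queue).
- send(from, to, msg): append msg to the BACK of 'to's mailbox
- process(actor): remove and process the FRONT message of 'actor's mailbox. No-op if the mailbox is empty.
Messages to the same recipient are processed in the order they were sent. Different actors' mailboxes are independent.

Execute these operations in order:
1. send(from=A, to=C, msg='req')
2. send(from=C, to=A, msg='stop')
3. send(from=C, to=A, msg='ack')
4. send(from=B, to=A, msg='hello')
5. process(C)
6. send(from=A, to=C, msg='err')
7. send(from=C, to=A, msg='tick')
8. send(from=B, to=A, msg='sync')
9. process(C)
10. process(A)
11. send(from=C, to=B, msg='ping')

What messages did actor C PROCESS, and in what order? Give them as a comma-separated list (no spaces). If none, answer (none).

After 1 (send(from=A, to=C, msg='req')): A:[] B:[] C:[req]
After 2 (send(from=C, to=A, msg='stop')): A:[stop] B:[] C:[req]
After 3 (send(from=C, to=A, msg='ack')): A:[stop,ack] B:[] C:[req]
After 4 (send(from=B, to=A, msg='hello')): A:[stop,ack,hello] B:[] C:[req]
After 5 (process(C)): A:[stop,ack,hello] B:[] C:[]
After 6 (send(from=A, to=C, msg='err')): A:[stop,ack,hello] B:[] C:[err]
After 7 (send(from=C, to=A, msg='tick')): A:[stop,ack,hello,tick] B:[] C:[err]
After 8 (send(from=B, to=A, msg='sync')): A:[stop,ack,hello,tick,sync] B:[] C:[err]
After 9 (process(C)): A:[stop,ack,hello,tick,sync] B:[] C:[]
After 10 (process(A)): A:[ack,hello,tick,sync] B:[] C:[]
After 11 (send(from=C, to=B, msg='ping')): A:[ack,hello,tick,sync] B:[ping] C:[]

Answer: req,err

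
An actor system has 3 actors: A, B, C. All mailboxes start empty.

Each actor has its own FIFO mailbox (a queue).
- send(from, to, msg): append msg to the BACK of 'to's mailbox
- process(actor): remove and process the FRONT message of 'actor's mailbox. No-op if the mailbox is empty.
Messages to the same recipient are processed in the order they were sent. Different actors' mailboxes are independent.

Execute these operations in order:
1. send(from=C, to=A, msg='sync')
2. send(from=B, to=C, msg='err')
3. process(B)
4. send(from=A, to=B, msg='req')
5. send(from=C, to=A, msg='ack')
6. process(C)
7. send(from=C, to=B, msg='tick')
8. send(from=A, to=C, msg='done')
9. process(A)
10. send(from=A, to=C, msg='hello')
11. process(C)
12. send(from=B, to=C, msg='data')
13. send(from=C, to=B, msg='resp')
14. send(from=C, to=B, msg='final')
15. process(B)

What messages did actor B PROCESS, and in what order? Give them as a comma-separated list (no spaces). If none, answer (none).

After 1 (send(from=C, to=A, msg='sync')): A:[sync] B:[] C:[]
After 2 (send(from=B, to=C, msg='err')): A:[sync] B:[] C:[err]
After 3 (process(B)): A:[sync] B:[] C:[err]
After 4 (send(from=A, to=B, msg='req')): A:[sync] B:[req] C:[err]
After 5 (send(from=C, to=A, msg='ack')): A:[sync,ack] B:[req] C:[err]
After 6 (process(C)): A:[sync,ack] B:[req] C:[]
After 7 (send(from=C, to=B, msg='tick')): A:[sync,ack] B:[req,tick] C:[]
After 8 (send(from=A, to=C, msg='done')): A:[sync,ack] B:[req,tick] C:[done]
After 9 (process(A)): A:[ack] B:[req,tick] C:[done]
After 10 (send(from=A, to=C, msg='hello')): A:[ack] B:[req,tick] C:[done,hello]
After 11 (process(C)): A:[ack] B:[req,tick] C:[hello]
After 12 (send(from=B, to=C, msg='data')): A:[ack] B:[req,tick] C:[hello,data]
After 13 (send(from=C, to=B, msg='resp')): A:[ack] B:[req,tick,resp] C:[hello,data]
After 14 (send(from=C, to=B, msg='final')): A:[ack] B:[req,tick,resp,final] C:[hello,data]
After 15 (process(B)): A:[ack] B:[tick,resp,final] C:[hello,data]

Answer: req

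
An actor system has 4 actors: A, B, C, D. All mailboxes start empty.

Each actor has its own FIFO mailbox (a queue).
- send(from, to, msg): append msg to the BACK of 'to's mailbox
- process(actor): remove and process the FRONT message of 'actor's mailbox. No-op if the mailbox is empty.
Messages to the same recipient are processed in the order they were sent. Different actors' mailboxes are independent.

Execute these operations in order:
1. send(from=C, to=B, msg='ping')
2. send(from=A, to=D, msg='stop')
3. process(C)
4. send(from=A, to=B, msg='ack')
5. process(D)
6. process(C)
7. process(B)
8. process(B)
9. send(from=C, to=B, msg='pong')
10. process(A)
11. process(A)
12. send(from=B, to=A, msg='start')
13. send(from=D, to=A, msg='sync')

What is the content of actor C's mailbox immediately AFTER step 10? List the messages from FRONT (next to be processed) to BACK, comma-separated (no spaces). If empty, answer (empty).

After 1 (send(from=C, to=B, msg='ping')): A:[] B:[ping] C:[] D:[]
After 2 (send(from=A, to=D, msg='stop')): A:[] B:[ping] C:[] D:[stop]
After 3 (process(C)): A:[] B:[ping] C:[] D:[stop]
After 4 (send(from=A, to=B, msg='ack')): A:[] B:[ping,ack] C:[] D:[stop]
After 5 (process(D)): A:[] B:[ping,ack] C:[] D:[]
After 6 (process(C)): A:[] B:[ping,ack] C:[] D:[]
After 7 (process(B)): A:[] B:[ack] C:[] D:[]
After 8 (process(B)): A:[] B:[] C:[] D:[]
After 9 (send(from=C, to=B, msg='pong')): A:[] B:[pong] C:[] D:[]
After 10 (process(A)): A:[] B:[pong] C:[] D:[]

(empty)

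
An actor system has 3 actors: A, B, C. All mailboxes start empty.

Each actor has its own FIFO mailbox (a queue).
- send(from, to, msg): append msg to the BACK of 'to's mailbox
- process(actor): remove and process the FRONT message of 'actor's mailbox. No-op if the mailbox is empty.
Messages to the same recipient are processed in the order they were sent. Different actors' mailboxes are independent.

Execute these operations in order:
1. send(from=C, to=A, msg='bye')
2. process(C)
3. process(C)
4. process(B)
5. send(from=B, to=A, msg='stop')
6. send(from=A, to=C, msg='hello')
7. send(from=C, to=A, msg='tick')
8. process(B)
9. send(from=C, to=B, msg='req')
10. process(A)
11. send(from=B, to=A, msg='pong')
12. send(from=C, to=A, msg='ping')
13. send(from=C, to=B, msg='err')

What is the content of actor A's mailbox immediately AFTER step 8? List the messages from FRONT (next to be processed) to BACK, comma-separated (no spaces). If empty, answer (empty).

After 1 (send(from=C, to=A, msg='bye')): A:[bye] B:[] C:[]
After 2 (process(C)): A:[bye] B:[] C:[]
After 3 (process(C)): A:[bye] B:[] C:[]
After 4 (process(B)): A:[bye] B:[] C:[]
After 5 (send(from=B, to=A, msg='stop')): A:[bye,stop] B:[] C:[]
After 6 (send(from=A, to=C, msg='hello')): A:[bye,stop] B:[] C:[hello]
After 7 (send(from=C, to=A, msg='tick')): A:[bye,stop,tick] B:[] C:[hello]
After 8 (process(B)): A:[bye,stop,tick] B:[] C:[hello]

bye,stop,tick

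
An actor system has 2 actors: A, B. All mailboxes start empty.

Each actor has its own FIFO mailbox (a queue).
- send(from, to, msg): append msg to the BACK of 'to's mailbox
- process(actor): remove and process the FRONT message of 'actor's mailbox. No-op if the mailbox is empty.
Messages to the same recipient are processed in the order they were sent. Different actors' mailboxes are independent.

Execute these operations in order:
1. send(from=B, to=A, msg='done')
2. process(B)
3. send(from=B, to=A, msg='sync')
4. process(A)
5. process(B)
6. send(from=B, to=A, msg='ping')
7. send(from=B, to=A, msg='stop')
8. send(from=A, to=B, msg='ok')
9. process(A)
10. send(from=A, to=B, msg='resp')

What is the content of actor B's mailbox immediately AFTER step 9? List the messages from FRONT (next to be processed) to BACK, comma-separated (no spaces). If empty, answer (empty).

After 1 (send(from=B, to=A, msg='done')): A:[done] B:[]
After 2 (process(B)): A:[done] B:[]
After 3 (send(from=B, to=A, msg='sync')): A:[done,sync] B:[]
After 4 (process(A)): A:[sync] B:[]
After 5 (process(B)): A:[sync] B:[]
After 6 (send(from=B, to=A, msg='ping')): A:[sync,ping] B:[]
After 7 (send(from=B, to=A, msg='stop')): A:[sync,ping,stop] B:[]
After 8 (send(from=A, to=B, msg='ok')): A:[sync,ping,stop] B:[ok]
After 9 (process(A)): A:[ping,stop] B:[ok]

ok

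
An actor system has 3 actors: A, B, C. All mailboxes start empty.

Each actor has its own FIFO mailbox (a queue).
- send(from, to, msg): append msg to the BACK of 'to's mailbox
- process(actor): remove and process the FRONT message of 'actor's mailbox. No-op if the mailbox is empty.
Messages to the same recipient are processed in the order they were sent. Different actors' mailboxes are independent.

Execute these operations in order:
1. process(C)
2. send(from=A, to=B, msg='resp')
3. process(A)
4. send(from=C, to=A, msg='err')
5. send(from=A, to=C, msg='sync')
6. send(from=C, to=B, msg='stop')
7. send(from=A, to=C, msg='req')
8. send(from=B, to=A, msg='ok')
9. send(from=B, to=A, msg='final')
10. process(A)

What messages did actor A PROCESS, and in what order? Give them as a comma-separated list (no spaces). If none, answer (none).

After 1 (process(C)): A:[] B:[] C:[]
After 2 (send(from=A, to=B, msg='resp')): A:[] B:[resp] C:[]
After 3 (process(A)): A:[] B:[resp] C:[]
After 4 (send(from=C, to=A, msg='err')): A:[err] B:[resp] C:[]
After 5 (send(from=A, to=C, msg='sync')): A:[err] B:[resp] C:[sync]
After 6 (send(from=C, to=B, msg='stop')): A:[err] B:[resp,stop] C:[sync]
After 7 (send(from=A, to=C, msg='req')): A:[err] B:[resp,stop] C:[sync,req]
After 8 (send(from=B, to=A, msg='ok')): A:[err,ok] B:[resp,stop] C:[sync,req]
After 9 (send(from=B, to=A, msg='final')): A:[err,ok,final] B:[resp,stop] C:[sync,req]
After 10 (process(A)): A:[ok,final] B:[resp,stop] C:[sync,req]

Answer: err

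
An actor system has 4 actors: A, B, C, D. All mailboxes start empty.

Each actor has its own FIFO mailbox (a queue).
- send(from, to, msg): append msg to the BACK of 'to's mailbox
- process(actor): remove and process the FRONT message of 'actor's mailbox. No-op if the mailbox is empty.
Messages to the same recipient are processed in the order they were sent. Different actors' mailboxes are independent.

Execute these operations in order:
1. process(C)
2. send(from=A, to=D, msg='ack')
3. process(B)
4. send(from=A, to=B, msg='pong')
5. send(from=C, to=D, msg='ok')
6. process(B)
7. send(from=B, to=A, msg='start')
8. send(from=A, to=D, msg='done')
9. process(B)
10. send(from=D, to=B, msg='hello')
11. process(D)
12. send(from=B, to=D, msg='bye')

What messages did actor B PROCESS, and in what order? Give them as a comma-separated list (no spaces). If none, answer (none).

After 1 (process(C)): A:[] B:[] C:[] D:[]
After 2 (send(from=A, to=D, msg='ack')): A:[] B:[] C:[] D:[ack]
After 3 (process(B)): A:[] B:[] C:[] D:[ack]
After 4 (send(from=A, to=B, msg='pong')): A:[] B:[pong] C:[] D:[ack]
After 5 (send(from=C, to=D, msg='ok')): A:[] B:[pong] C:[] D:[ack,ok]
After 6 (process(B)): A:[] B:[] C:[] D:[ack,ok]
After 7 (send(from=B, to=A, msg='start')): A:[start] B:[] C:[] D:[ack,ok]
After 8 (send(from=A, to=D, msg='done')): A:[start] B:[] C:[] D:[ack,ok,done]
After 9 (process(B)): A:[start] B:[] C:[] D:[ack,ok,done]
After 10 (send(from=D, to=B, msg='hello')): A:[start] B:[hello] C:[] D:[ack,ok,done]
After 11 (process(D)): A:[start] B:[hello] C:[] D:[ok,done]
After 12 (send(from=B, to=D, msg='bye')): A:[start] B:[hello] C:[] D:[ok,done,bye]

Answer: pong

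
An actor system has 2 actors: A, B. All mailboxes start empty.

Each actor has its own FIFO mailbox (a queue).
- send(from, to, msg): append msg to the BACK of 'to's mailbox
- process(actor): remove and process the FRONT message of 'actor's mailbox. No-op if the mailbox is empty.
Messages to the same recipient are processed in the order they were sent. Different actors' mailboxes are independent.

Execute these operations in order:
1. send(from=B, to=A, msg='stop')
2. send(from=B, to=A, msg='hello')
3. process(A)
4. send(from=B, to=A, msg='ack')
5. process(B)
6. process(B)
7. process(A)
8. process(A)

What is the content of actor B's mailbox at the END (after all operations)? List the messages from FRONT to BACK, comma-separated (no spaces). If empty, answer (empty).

After 1 (send(from=B, to=A, msg='stop')): A:[stop] B:[]
After 2 (send(from=B, to=A, msg='hello')): A:[stop,hello] B:[]
After 3 (process(A)): A:[hello] B:[]
After 4 (send(from=B, to=A, msg='ack')): A:[hello,ack] B:[]
After 5 (process(B)): A:[hello,ack] B:[]
After 6 (process(B)): A:[hello,ack] B:[]
After 7 (process(A)): A:[ack] B:[]
After 8 (process(A)): A:[] B:[]

Answer: (empty)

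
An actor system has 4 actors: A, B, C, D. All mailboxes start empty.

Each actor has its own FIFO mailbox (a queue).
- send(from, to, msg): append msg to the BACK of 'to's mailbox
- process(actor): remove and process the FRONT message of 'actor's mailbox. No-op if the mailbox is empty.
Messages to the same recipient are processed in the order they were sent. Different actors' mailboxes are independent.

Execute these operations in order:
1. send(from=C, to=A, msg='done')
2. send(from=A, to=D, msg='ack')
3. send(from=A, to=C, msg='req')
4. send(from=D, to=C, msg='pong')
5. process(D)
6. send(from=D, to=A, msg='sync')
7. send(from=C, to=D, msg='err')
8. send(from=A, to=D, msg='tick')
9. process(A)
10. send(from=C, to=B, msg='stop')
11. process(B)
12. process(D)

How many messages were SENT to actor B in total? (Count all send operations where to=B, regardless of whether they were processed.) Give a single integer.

Answer: 1

Derivation:
After 1 (send(from=C, to=A, msg='done')): A:[done] B:[] C:[] D:[]
After 2 (send(from=A, to=D, msg='ack')): A:[done] B:[] C:[] D:[ack]
After 3 (send(from=A, to=C, msg='req')): A:[done] B:[] C:[req] D:[ack]
After 4 (send(from=D, to=C, msg='pong')): A:[done] B:[] C:[req,pong] D:[ack]
After 5 (process(D)): A:[done] B:[] C:[req,pong] D:[]
After 6 (send(from=D, to=A, msg='sync')): A:[done,sync] B:[] C:[req,pong] D:[]
After 7 (send(from=C, to=D, msg='err')): A:[done,sync] B:[] C:[req,pong] D:[err]
After 8 (send(from=A, to=D, msg='tick')): A:[done,sync] B:[] C:[req,pong] D:[err,tick]
After 9 (process(A)): A:[sync] B:[] C:[req,pong] D:[err,tick]
After 10 (send(from=C, to=B, msg='stop')): A:[sync] B:[stop] C:[req,pong] D:[err,tick]
After 11 (process(B)): A:[sync] B:[] C:[req,pong] D:[err,tick]
After 12 (process(D)): A:[sync] B:[] C:[req,pong] D:[tick]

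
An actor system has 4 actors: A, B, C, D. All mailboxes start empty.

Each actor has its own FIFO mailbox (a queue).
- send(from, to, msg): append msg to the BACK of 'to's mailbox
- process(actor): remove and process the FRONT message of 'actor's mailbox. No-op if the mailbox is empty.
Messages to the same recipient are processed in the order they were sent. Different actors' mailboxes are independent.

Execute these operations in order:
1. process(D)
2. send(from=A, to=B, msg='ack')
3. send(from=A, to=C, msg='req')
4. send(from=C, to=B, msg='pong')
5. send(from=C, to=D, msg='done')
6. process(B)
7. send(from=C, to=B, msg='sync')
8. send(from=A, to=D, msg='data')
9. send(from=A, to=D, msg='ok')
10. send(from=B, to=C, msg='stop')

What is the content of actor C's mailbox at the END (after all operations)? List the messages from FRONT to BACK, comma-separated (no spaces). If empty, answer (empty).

After 1 (process(D)): A:[] B:[] C:[] D:[]
After 2 (send(from=A, to=B, msg='ack')): A:[] B:[ack] C:[] D:[]
After 3 (send(from=A, to=C, msg='req')): A:[] B:[ack] C:[req] D:[]
After 4 (send(from=C, to=B, msg='pong')): A:[] B:[ack,pong] C:[req] D:[]
After 5 (send(from=C, to=D, msg='done')): A:[] B:[ack,pong] C:[req] D:[done]
After 6 (process(B)): A:[] B:[pong] C:[req] D:[done]
After 7 (send(from=C, to=B, msg='sync')): A:[] B:[pong,sync] C:[req] D:[done]
After 8 (send(from=A, to=D, msg='data')): A:[] B:[pong,sync] C:[req] D:[done,data]
After 9 (send(from=A, to=D, msg='ok')): A:[] B:[pong,sync] C:[req] D:[done,data,ok]
After 10 (send(from=B, to=C, msg='stop')): A:[] B:[pong,sync] C:[req,stop] D:[done,data,ok]

Answer: req,stop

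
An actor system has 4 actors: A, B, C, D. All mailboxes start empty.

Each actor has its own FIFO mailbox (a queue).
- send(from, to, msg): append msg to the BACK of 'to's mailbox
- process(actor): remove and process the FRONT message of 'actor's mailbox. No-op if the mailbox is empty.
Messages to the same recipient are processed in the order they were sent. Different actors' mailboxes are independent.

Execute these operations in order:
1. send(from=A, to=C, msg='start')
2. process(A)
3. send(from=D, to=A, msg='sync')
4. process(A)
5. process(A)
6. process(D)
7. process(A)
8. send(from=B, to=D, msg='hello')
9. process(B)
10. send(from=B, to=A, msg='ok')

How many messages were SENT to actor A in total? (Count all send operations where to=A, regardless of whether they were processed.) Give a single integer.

After 1 (send(from=A, to=C, msg='start')): A:[] B:[] C:[start] D:[]
After 2 (process(A)): A:[] B:[] C:[start] D:[]
After 3 (send(from=D, to=A, msg='sync')): A:[sync] B:[] C:[start] D:[]
After 4 (process(A)): A:[] B:[] C:[start] D:[]
After 5 (process(A)): A:[] B:[] C:[start] D:[]
After 6 (process(D)): A:[] B:[] C:[start] D:[]
After 7 (process(A)): A:[] B:[] C:[start] D:[]
After 8 (send(from=B, to=D, msg='hello')): A:[] B:[] C:[start] D:[hello]
After 9 (process(B)): A:[] B:[] C:[start] D:[hello]
After 10 (send(from=B, to=A, msg='ok')): A:[ok] B:[] C:[start] D:[hello]

Answer: 2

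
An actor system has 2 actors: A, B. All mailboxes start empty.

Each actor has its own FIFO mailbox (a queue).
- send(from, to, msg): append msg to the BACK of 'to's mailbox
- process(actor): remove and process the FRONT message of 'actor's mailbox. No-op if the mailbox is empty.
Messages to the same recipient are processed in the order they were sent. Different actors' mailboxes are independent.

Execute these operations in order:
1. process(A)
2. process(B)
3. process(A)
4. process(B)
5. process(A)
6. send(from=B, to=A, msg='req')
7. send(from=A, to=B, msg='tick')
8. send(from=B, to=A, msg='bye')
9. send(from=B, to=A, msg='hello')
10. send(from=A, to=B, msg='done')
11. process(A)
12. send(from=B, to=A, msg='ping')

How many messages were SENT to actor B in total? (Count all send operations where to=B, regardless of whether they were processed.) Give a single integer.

After 1 (process(A)): A:[] B:[]
After 2 (process(B)): A:[] B:[]
After 3 (process(A)): A:[] B:[]
After 4 (process(B)): A:[] B:[]
After 5 (process(A)): A:[] B:[]
After 6 (send(from=B, to=A, msg='req')): A:[req] B:[]
After 7 (send(from=A, to=B, msg='tick')): A:[req] B:[tick]
After 8 (send(from=B, to=A, msg='bye')): A:[req,bye] B:[tick]
After 9 (send(from=B, to=A, msg='hello')): A:[req,bye,hello] B:[tick]
After 10 (send(from=A, to=B, msg='done')): A:[req,bye,hello] B:[tick,done]
After 11 (process(A)): A:[bye,hello] B:[tick,done]
After 12 (send(from=B, to=A, msg='ping')): A:[bye,hello,ping] B:[tick,done]

Answer: 2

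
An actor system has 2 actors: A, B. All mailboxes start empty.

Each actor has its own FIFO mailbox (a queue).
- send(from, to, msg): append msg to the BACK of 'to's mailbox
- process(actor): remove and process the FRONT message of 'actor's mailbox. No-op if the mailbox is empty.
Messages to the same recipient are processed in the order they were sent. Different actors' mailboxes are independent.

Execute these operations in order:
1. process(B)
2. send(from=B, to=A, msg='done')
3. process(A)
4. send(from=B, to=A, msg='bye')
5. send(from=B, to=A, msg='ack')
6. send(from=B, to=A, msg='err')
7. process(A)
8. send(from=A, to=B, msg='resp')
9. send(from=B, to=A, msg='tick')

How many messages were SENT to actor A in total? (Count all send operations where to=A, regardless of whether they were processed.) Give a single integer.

Answer: 5

Derivation:
After 1 (process(B)): A:[] B:[]
After 2 (send(from=B, to=A, msg='done')): A:[done] B:[]
After 3 (process(A)): A:[] B:[]
After 4 (send(from=B, to=A, msg='bye')): A:[bye] B:[]
After 5 (send(from=B, to=A, msg='ack')): A:[bye,ack] B:[]
After 6 (send(from=B, to=A, msg='err')): A:[bye,ack,err] B:[]
After 7 (process(A)): A:[ack,err] B:[]
After 8 (send(from=A, to=B, msg='resp')): A:[ack,err] B:[resp]
After 9 (send(from=B, to=A, msg='tick')): A:[ack,err,tick] B:[resp]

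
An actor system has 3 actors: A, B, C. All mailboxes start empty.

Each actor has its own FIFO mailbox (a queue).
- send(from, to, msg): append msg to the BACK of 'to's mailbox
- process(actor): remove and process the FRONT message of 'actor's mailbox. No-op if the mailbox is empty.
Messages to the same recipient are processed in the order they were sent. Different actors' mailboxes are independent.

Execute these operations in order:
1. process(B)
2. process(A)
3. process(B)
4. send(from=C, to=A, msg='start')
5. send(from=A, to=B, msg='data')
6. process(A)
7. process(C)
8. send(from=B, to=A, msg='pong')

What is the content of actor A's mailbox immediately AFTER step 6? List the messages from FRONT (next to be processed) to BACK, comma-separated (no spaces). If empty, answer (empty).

After 1 (process(B)): A:[] B:[] C:[]
After 2 (process(A)): A:[] B:[] C:[]
After 3 (process(B)): A:[] B:[] C:[]
After 4 (send(from=C, to=A, msg='start')): A:[start] B:[] C:[]
After 5 (send(from=A, to=B, msg='data')): A:[start] B:[data] C:[]
After 6 (process(A)): A:[] B:[data] C:[]

(empty)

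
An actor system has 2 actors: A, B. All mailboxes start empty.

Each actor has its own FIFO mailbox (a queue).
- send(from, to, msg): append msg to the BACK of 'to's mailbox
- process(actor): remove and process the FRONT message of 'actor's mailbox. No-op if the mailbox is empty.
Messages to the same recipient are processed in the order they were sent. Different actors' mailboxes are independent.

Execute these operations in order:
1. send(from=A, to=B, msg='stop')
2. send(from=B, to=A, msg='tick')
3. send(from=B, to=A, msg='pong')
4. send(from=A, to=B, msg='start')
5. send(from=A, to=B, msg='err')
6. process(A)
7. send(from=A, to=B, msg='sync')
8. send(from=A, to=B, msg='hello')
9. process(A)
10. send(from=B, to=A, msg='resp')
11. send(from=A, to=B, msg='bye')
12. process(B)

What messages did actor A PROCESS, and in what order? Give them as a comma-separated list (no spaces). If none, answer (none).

Answer: tick,pong

Derivation:
After 1 (send(from=A, to=B, msg='stop')): A:[] B:[stop]
After 2 (send(from=B, to=A, msg='tick')): A:[tick] B:[stop]
After 3 (send(from=B, to=A, msg='pong')): A:[tick,pong] B:[stop]
After 4 (send(from=A, to=B, msg='start')): A:[tick,pong] B:[stop,start]
After 5 (send(from=A, to=B, msg='err')): A:[tick,pong] B:[stop,start,err]
After 6 (process(A)): A:[pong] B:[stop,start,err]
After 7 (send(from=A, to=B, msg='sync')): A:[pong] B:[stop,start,err,sync]
After 8 (send(from=A, to=B, msg='hello')): A:[pong] B:[stop,start,err,sync,hello]
After 9 (process(A)): A:[] B:[stop,start,err,sync,hello]
After 10 (send(from=B, to=A, msg='resp')): A:[resp] B:[stop,start,err,sync,hello]
After 11 (send(from=A, to=B, msg='bye')): A:[resp] B:[stop,start,err,sync,hello,bye]
After 12 (process(B)): A:[resp] B:[start,err,sync,hello,bye]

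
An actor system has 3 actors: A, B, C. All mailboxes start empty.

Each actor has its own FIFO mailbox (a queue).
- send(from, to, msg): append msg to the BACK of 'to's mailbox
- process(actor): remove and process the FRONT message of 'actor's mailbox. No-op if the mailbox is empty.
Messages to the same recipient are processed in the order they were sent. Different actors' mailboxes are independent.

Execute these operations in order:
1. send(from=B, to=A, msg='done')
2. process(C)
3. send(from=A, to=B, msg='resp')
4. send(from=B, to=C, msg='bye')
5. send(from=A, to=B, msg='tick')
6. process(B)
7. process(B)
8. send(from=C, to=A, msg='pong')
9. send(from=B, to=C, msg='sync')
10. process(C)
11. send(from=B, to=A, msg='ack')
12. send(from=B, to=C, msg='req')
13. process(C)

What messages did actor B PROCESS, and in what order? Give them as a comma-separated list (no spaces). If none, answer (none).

After 1 (send(from=B, to=A, msg='done')): A:[done] B:[] C:[]
After 2 (process(C)): A:[done] B:[] C:[]
After 3 (send(from=A, to=B, msg='resp')): A:[done] B:[resp] C:[]
After 4 (send(from=B, to=C, msg='bye')): A:[done] B:[resp] C:[bye]
After 5 (send(from=A, to=B, msg='tick')): A:[done] B:[resp,tick] C:[bye]
After 6 (process(B)): A:[done] B:[tick] C:[bye]
After 7 (process(B)): A:[done] B:[] C:[bye]
After 8 (send(from=C, to=A, msg='pong')): A:[done,pong] B:[] C:[bye]
After 9 (send(from=B, to=C, msg='sync')): A:[done,pong] B:[] C:[bye,sync]
After 10 (process(C)): A:[done,pong] B:[] C:[sync]
After 11 (send(from=B, to=A, msg='ack')): A:[done,pong,ack] B:[] C:[sync]
After 12 (send(from=B, to=C, msg='req')): A:[done,pong,ack] B:[] C:[sync,req]
After 13 (process(C)): A:[done,pong,ack] B:[] C:[req]

Answer: resp,tick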